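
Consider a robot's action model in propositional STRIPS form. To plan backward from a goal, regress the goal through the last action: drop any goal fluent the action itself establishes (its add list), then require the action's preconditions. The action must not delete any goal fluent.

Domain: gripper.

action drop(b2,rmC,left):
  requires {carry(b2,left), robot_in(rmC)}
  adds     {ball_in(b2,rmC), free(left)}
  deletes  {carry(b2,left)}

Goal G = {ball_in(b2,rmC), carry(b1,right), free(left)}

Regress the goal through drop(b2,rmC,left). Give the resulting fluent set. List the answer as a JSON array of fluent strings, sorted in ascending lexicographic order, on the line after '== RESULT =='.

Compute (G \ add) ∪ pre:
  G ∩ del = {}  (empty — regression defined)
  G \ add = {ball_in(b2,rmC), carry(b1,right), free(left)} \ {ball_in(b2,rmC), free(left)} = {carry(b1,right)}
  ∪ pre   = {carry(b1,right)} ∪ {carry(b2,left), robot_in(rmC)}
          = {carry(b1,right), carry(b2,left), robot_in(rmC)}

== RESULT ==
["carry(b1,right)", "carry(b2,left)", "robot_in(rmC)"]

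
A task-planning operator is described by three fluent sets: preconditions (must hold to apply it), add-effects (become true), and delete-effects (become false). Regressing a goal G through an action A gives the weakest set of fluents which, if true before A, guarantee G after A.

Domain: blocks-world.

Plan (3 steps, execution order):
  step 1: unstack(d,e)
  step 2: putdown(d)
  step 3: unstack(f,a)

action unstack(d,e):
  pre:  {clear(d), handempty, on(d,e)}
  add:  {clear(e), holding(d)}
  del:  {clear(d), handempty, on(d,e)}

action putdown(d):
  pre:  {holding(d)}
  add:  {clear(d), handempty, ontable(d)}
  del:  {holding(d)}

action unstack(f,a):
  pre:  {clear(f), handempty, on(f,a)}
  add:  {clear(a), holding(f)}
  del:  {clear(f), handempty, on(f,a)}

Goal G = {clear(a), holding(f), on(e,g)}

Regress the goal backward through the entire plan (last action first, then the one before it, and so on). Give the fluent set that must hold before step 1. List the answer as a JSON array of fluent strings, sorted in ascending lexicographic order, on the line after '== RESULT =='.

Work backward from the goal:
  through step 3 (unstack(f,a)): drop {clear(a), holding(f)}, keep {on(e,g)}, require {clear(f), handempty, on(f,a)}
    → {clear(f), handempty, on(e,g), on(f,a)}
  through step 2 (putdown(d)): drop {handempty}, keep {clear(f), on(e,g), on(f,a)}, require {holding(d)}
    → {clear(f), holding(d), on(e,g), on(f,a)}
  through step 1 (unstack(d,e)): drop {holding(d)}, keep {clear(f), on(e,g), on(f,a)}, require {clear(d), handempty, on(d,e)}
    → {clear(d), clear(f), handempty, on(d,e), on(e,g), on(f,a)}

== RESULT ==
["clear(d)", "clear(f)", "handempty", "on(d,e)", "on(e,g)", "on(f,a)"]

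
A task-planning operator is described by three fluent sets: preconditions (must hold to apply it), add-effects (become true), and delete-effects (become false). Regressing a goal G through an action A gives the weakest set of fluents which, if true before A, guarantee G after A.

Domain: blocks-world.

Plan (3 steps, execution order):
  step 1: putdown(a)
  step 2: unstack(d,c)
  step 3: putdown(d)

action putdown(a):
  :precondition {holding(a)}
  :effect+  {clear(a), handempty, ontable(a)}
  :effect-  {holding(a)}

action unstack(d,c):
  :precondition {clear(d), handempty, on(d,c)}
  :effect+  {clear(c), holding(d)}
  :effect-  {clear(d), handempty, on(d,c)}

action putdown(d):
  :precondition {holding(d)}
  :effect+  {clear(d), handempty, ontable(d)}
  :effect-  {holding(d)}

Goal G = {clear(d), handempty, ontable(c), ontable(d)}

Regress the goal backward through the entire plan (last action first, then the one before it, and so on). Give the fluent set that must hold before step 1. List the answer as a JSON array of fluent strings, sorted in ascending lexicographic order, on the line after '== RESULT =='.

Work backward from the goal:
  through step 3 (putdown(d)): drop {clear(d), handempty, ontable(d)}, keep {ontable(c)}, require {holding(d)}
    → {holding(d), ontable(c)}
  through step 2 (unstack(d,c)): drop {holding(d)}, keep {ontable(c)}, require {clear(d), handempty, on(d,c)}
    → {clear(d), handempty, on(d,c), ontable(c)}
  through step 1 (putdown(a)): drop {handempty}, keep {clear(d), on(d,c), ontable(c)}, require {holding(a)}
    → {clear(d), holding(a), on(d,c), ontable(c)}

== RESULT ==
["clear(d)", "holding(a)", "on(d,c)", "ontable(c)"]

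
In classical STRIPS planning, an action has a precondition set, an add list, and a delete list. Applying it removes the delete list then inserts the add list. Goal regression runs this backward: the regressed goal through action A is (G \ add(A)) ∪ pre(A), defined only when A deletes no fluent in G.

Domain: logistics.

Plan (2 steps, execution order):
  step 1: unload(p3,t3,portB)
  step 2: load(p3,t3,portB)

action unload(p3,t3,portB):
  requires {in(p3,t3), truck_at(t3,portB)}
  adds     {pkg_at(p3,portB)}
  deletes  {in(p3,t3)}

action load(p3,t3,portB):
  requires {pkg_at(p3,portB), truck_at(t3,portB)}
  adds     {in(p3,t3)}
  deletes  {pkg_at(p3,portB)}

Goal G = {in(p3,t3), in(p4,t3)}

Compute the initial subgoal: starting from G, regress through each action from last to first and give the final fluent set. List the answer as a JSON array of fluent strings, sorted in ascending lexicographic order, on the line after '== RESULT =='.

Work backward from the goal:
  through step 2 (load(p3,t3,portB)): drop {in(p3,t3)}, keep {in(p4,t3)}, require {pkg_at(p3,portB), truck_at(t3,portB)}
    → {in(p4,t3), pkg_at(p3,portB), truck_at(t3,portB)}
  through step 1 (unload(p3,t3,portB)): drop {pkg_at(p3,portB)}, keep {in(p4,t3), truck_at(t3,portB)}, require {in(p3,t3), truck_at(t3,portB)}
    → {in(p3,t3), in(p4,t3), truck_at(t3,portB)}

== RESULT ==
["in(p3,t3)", "in(p4,t3)", "truck_at(t3,portB)"]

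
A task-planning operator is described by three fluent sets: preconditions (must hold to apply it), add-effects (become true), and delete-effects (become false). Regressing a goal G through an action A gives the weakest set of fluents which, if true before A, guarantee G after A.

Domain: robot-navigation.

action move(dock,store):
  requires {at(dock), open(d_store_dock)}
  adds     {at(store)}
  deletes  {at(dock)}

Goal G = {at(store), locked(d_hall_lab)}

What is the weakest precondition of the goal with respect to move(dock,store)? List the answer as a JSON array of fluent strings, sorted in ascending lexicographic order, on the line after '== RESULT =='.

Regress:
  G ∩ del = {}  (empty — regression defined)
  G \ add = {at(store), locked(d_hall_lab)} \ {at(store)} = {locked(d_hall_lab)}
  ∪ pre   = {locked(d_hall_lab)} ∪ {at(dock), open(d_store_dock)}
          = {at(dock), locked(d_hall_lab), open(d_store_dock)}

== RESULT ==
["at(dock)", "locked(d_hall_lab)", "open(d_store_dock)"]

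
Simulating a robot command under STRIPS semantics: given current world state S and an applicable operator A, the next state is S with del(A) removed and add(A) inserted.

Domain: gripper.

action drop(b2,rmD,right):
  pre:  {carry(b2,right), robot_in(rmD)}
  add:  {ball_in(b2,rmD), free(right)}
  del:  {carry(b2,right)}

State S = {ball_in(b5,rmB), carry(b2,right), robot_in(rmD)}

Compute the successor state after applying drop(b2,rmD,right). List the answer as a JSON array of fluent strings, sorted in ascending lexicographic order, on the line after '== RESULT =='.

Compute (S \ del) ∪ add:
  pre ⊆ S: {carry(b2,right), robot_in(rmD)} ⊆ S  — applicable
  S \ del = {ball_in(b5,rmB), robot_in(rmD)}
  ∪ add   = {ball_in(b2,rmD), ball_in(b5,rmB), free(right), robot_in(rmD)}

== RESULT ==
["ball_in(b2,rmD)", "ball_in(b5,rmB)", "free(right)", "robot_in(rmD)"]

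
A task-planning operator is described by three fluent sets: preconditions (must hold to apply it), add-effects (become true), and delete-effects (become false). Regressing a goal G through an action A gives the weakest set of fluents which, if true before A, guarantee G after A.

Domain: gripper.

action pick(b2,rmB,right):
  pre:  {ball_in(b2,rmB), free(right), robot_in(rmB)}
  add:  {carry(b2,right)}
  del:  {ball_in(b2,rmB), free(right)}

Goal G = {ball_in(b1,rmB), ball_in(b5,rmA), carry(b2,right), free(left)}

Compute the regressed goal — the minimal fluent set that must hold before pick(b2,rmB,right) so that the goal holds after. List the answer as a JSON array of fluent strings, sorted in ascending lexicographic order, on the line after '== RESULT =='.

Regress:
  G ∩ del = {}  (empty — regression defined)
  G \ add = {ball_in(b1,rmB), ball_in(b5,rmA), carry(b2,right), free(left)} \ {carry(b2,right)} = {ball_in(b1,rmB), ball_in(b5,rmA), free(left)}
  ∪ pre   = {ball_in(b1,rmB), ball_in(b5,rmA), free(left)} ∪ {ball_in(b2,rmB), free(right), robot_in(rmB)}
          = {ball_in(b1,rmB), ball_in(b2,rmB), ball_in(b5,rmA), free(left), free(right), robot_in(rmB)}

== RESULT ==
["ball_in(b1,rmB)", "ball_in(b2,rmB)", "ball_in(b5,rmA)", "free(left)", "free(right)", "robot_in(rmB)"]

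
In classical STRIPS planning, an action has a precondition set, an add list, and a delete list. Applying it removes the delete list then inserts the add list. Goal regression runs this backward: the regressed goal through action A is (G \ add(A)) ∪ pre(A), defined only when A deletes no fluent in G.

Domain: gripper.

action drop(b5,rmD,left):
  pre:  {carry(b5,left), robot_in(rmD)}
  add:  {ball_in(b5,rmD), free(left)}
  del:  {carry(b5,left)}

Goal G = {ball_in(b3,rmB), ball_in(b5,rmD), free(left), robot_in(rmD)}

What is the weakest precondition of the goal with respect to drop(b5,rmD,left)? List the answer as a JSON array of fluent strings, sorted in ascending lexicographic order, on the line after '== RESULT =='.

Compute (G \ add) ∪ pre:
  G ∩ del = {}  (empty — regression defined)
  G \ add = {ball_in(b3,rmB), ball_in(b5,rmD), free(left), robot_in(rmD)} \ {ball_in(b5,rmD), free(left)} = {ball_in(b3,rmB), robot_in(rmD)}
  ∪ pre   = {ball_in(b3,rmB), robot_in(rmD)} ∪ {carry(b5,left), robot_in(rmD)}
          = {ball_in(b3,rmB), carry(b5,left), robot_in(rmD)}

== RESULT ==
["ball_in(b3,rmB)", "carry(b5,left)", "robot_in(rmD)"]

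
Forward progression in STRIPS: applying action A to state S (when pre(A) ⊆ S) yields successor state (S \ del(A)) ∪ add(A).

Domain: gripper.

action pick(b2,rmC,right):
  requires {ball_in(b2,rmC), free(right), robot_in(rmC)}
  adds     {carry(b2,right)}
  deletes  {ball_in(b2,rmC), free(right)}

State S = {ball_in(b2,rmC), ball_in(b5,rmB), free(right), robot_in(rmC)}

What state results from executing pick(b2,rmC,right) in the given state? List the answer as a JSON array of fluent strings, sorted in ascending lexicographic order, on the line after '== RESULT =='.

Progress:
  pre ⊆ S: {ball_in(b2,rmC), free(right), robot_in(rmC)} ⊆ S  — applicable
  S \ del = {ball_in(b5,rmB), robot_in(rmC)}
  ∪ add   = {ball_in(b5,rmB), carry(b2,right), robot_in(rmC)}

== RESULT ==
["ball_in(b5,rmB)", "carry(b2,right)", "robot_in(rmC)"]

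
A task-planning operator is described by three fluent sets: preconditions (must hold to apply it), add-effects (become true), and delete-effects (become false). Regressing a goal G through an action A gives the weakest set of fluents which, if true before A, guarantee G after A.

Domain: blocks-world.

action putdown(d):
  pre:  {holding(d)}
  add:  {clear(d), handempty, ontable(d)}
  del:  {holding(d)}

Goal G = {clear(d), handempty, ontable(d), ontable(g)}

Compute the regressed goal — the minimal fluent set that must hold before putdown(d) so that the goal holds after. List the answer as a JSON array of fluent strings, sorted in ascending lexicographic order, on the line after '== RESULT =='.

Compute (G \ add) ∪ pre:
  G ∩ del = {}  (empty — regression defined)
  G \ add = {clear(d), handempty, ontable(d), ontable(g)} \ {clear(d), handempty, ontable(d)} = {ontable(g)}
  ∪ pre   = {ontable(g)} ∪ {holding(d)}
          = {holding(d), ontable(g)}

== RESULT ==
["holding(d)", "ontable(g)"]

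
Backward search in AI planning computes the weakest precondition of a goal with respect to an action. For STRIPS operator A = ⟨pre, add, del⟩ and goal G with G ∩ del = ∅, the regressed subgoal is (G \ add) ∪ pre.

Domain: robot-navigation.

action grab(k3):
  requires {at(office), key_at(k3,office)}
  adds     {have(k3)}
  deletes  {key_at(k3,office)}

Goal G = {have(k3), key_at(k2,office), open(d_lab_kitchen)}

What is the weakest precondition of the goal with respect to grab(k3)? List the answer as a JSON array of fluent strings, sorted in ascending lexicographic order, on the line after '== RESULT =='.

Compute (G \ add) ∪ pre:
  G ∩ del = {}  (empty — regression defined)
  G \ add = {have(k3), key_at(k2,office), open(d_lab_kitchen)} \ {have(k3)} = {key_at(k2,office), open(d_lab_kitchen)}
  ∪ pre   = {key_at(k2,office), open(d_lab_kitchen)} ∪ {at(office), key_at(k3,office)}
          = {at(office), key_at(k2,office), key_at(k3,office), open(d_lab_kitchen)}

== RESULT ==
["at(office)", "key_at(k2,office)", "key_at(k3,office)", "open(d_lab_kitchen)"]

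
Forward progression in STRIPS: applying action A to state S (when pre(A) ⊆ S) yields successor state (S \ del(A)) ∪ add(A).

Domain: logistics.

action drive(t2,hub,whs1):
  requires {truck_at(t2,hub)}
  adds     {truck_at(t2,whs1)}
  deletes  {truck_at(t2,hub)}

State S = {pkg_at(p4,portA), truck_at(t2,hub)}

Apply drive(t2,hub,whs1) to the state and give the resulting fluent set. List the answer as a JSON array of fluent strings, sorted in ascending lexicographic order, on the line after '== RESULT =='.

Compute (S \ del) ∪ add:
  pre ⊆ S: {truck_at(t2,hub)} ⊆ S  — applicable
  S \ del = {pkg_at(p4,portA)}
  ∪ add   = {pkg_at(p4,portA), truck_at(t2,whs1)}

== RESULT ==
["pkg_at(p4,portA)", "truck_at(t2,whs1)"]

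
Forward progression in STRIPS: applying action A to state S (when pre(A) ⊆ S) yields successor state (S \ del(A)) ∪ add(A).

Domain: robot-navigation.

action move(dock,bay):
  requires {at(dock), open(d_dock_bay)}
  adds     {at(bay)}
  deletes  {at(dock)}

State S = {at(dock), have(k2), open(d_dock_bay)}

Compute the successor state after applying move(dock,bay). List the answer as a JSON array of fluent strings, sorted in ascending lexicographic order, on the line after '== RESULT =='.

Progress:
  pre ⊆ S: {at(dock), open(d_dock_bay)} ⊆ S  — applicable
  S \ del = {have(k2), open(d_dock_bay)}
  ∪ add   = {at(bay), have(k2), open(d_dock_bay)}

== RESULT ==
["at(bay)", "have(k2)", "open(d_dock_bay)"]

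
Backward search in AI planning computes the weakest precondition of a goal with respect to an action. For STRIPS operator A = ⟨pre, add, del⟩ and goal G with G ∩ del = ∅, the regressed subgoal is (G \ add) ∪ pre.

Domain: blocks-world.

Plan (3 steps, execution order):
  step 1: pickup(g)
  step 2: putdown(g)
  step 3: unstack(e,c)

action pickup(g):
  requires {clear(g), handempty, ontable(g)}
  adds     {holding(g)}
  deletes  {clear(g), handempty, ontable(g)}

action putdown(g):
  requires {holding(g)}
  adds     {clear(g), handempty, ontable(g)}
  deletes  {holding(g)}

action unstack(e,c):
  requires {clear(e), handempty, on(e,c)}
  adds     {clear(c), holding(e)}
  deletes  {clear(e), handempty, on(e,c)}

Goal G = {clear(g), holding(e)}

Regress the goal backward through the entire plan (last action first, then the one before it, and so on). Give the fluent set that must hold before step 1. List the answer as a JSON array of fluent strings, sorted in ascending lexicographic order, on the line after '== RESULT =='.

Work backward from the goal:
  through step 3 (unstack(e,c)): drop {holding(e)}, keep {clear(g)}, require {clear(e), handempty, on(e,c)}
    → {clear(e), clear(g), handempty, on(e,c)}
  through step 2 (putdown(g)): drop {clear(g), handempty}, keep {clear(e), on(e,c)}, require {holding(g)}
    → {clear(e), holding(g), on(e,c)}
  through step 1 (pickup(g)): drop {holding(g)}, keep {clear(e), on(e,c)}, require {clear(g), handempty, ontable(g)}
    → {clear(e), clear(g), handempty, on(e,c), ontable(g)}

== RESULT ==
["clear(e)", "clear(g)", "handempty", "on(e,c)", "ontable(g)"]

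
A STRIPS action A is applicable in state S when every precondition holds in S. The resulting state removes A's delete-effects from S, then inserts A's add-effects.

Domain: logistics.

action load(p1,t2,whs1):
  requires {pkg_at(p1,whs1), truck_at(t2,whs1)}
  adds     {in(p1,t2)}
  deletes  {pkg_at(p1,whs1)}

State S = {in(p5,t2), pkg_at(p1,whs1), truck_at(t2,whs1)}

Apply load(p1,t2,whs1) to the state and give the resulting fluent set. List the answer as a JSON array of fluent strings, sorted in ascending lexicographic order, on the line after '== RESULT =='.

Compute (S \ del) ∪ add:
  pre ⊆ S: {pkg_at(p1,whs1), truck_at(t2,whs1)} ⊆ S  — applicable
  S \ del = {in(p5,t2), truck_at(t2,whs1)}
  ∪ add   = {in(p1,t2), in(p5,t2), truck_at(t2,whs1)}

== RESULT ==
["in(p1,t2)", "in(p5,t2)", "truck_at(t2,whs1)"]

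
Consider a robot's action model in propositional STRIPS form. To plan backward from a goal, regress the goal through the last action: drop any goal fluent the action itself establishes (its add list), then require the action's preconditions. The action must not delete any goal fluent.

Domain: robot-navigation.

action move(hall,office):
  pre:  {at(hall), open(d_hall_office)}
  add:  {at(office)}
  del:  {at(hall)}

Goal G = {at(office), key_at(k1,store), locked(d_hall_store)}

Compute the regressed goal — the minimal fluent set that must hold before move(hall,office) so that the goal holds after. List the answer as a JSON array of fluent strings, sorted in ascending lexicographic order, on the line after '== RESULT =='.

Regress:
  G ∩ del = {}  (empty — regression defined)
  G \ add = {at(office), key_at(k1,store), locked(d_hall_store)} \ {at(office)} = {key_at(k1,store), locked(d_hall_store)}
  ∪ pre   = {key_at(k1,store), locked(d_hall_store)} ∪ {at(hall), open(d_hall_office)}
          = {at(hall), key_at(k1,store), locked(d_hall_store), open(d_hall_office)}

== RESULT ==
["at(hall)", "key_at(k1,store)", "locked(d_hall_store)", "open(d_hall_office)"]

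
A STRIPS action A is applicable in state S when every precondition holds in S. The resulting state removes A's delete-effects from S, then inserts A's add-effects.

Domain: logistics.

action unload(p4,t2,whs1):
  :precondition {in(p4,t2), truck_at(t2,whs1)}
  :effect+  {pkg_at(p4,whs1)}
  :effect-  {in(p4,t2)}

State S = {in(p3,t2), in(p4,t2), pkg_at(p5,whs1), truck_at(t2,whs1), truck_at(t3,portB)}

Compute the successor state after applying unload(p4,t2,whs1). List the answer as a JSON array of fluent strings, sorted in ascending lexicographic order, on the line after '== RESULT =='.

Progress:
  pre ⊆ S: {in(p4,t2), truck_at(t2,whs1)} ⊆ S  — applicable
  S \ del = {in(p3,t2), pkg_at(p5,whs1), truck_at(t2,whs1), truck_at(t3,portB)}
  ∪ add   = {in(p3,t2), pkg_at(p4,whs1), pkg_at(p5,whs1), truck_at(t2,whs1), truck_at(t3,portB)}

== RESULT ==
["in(p3,t2)", "pkg_at(p4,whs1)", "pkg_at(p5,whs1)", "truck_at(t2,whs1)", "truck_at(t3,portB)"]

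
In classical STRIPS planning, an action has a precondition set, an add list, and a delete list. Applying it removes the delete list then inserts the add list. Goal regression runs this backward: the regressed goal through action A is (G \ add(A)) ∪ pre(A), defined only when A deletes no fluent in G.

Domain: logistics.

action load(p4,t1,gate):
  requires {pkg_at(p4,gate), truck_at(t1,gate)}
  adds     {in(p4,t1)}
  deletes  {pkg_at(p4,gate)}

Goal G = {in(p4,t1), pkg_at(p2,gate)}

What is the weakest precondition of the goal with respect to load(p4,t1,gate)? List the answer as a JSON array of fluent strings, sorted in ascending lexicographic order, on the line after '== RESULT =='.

Regress:
  G ∩ del = {}  (empty — regression defined)
  G \ add = {in(p4,t1), pkg_at(p2,gate)} \ {in(p4,t1)} = {pkg_at(p2,gate)}
  ∪ pre   = {pkg_at(p2,gate)} ∪ {pkg_at(p4,gate), truck_at(t1,gate)}
          = {pkg_at(p2,gate), pkg_at(p4,gate), truck_at(t1,gate)}

== RESULT ==
["pkg_at(p2,gate)", "pkg_at(p4,gate)", "truck_at(t1,gate)"]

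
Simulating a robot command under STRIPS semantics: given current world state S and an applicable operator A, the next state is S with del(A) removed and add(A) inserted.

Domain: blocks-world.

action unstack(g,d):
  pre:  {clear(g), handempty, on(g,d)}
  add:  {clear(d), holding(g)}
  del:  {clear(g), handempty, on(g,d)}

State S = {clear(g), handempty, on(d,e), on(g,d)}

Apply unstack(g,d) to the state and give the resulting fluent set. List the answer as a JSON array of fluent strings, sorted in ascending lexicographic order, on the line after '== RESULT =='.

Progress:
  pre ⊆ S: {clear(g), handempty, on(g,d)} ⊆ S  — applicable
  S \ del = {on(d,e)}
  ∪ add   = {clear(d), holding(g), on(d,e)}

== RESULT ==
["clear(d)", "holding(g)", "on(d,e)"]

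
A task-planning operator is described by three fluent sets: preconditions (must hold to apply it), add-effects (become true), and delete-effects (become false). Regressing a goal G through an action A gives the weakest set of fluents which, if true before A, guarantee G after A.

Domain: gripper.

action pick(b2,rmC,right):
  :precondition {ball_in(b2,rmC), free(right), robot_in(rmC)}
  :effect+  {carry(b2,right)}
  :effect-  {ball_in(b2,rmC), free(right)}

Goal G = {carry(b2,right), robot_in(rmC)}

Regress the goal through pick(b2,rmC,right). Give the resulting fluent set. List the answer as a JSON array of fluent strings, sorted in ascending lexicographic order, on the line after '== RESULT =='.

Compute (G \ add) ∪ pre:
  G ∩ del = {}  (empty — regression defined)
  G \ add = {carry(b2,right), robot_in(rmC)} \ {carry(b2,right)} = {robot_in(rmC)}
  ∪ pre   = {robot_in(rmC)} ∪ {ball_in(b2,rmC), free(right), robot_in(rmC)}
          = {ball_in(b2,rmC), free(right), robot_in(rmC)}

== RESULT ==
["ball_in(b2,rmC)", "free(right)", "robot_in(rmC)"]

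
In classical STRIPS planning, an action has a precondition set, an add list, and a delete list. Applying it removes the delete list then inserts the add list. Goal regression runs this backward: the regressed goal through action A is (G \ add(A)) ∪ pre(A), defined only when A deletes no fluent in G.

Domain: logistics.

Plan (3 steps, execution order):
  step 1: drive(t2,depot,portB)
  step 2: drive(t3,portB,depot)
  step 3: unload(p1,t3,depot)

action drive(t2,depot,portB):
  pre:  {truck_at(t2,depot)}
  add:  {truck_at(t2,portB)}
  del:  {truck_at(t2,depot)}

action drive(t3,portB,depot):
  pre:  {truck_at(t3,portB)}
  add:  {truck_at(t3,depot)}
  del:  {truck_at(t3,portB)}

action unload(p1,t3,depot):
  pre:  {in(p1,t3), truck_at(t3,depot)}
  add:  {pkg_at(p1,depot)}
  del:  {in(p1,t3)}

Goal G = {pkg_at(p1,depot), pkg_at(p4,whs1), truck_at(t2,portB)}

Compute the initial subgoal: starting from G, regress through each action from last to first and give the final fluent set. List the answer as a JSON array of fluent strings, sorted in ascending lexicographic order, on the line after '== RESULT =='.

Work backward from the goal:
  through step 3 (unload(p1,t3,depot)): drop {pkg_at(p1,depot)}, keep {pkg_at(p4,whs1), truck_at(t2,portB)}, require {in(p1,t3), truck_at(t3,depot)}
    → {in(p1,t3), pkg_at(p4,whs1), truck_at(t2,portB), truck_at(t3,depot)}
  through step 2 (drive(t3,portB,depot)): drop {truck_at(t3,depot)}, keep {in(p1,t3), pkg_at(p4,whs1), truck_at(t2,portB)}, require {truck_at(t3,portB)}
    → {in(p1,t3), pkg_at(p4,whs1), truck_at(t2,portB), truck_at(t3,portB)}
  through step 1 (drive(t2,depot,portB)): drop {truck_at(t2,portB)}, keep {in(p1,t3), pkg_at(p4,whs1), truck_at(t3,portB)}, require {truck_at(t2,depot)}
    → {in(p1,t3), pkg_at(p4,whs1), truck_at(t2,depot), truck_at(t3,portB)}

== RESULT ==
["in(p1,t3)", "pkg_at(p4,whs1)", "truck_at(t2,depot)", "truck_at(t3,portB)"]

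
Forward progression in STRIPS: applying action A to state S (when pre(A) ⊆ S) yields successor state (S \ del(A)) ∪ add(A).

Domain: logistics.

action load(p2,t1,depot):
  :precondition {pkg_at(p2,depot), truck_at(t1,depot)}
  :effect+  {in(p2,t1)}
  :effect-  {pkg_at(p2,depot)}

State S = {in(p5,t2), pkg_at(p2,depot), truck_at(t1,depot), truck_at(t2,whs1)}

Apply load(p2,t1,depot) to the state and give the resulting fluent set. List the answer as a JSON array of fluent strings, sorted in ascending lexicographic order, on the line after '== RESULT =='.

Compute (S \ del) ∪ add:
  pre ⊆ S: {pkg_at(p2,depot), truck_at(t1,depot)} ⊆ S  — applicable
  S \ del = {in(p5,t2), truck_at(t1,depot), truck_at(t2,whs1)}
  ∪ add   = {in(p2,t1), in(p5,t2), truck_at(t1,depot), truck_at(t2,whs1)}

== RESULT ==
["in(p2,t1)", "in(p5,t2)", "truck_at(t1,depot)", "truck_at(t2,whs1)"]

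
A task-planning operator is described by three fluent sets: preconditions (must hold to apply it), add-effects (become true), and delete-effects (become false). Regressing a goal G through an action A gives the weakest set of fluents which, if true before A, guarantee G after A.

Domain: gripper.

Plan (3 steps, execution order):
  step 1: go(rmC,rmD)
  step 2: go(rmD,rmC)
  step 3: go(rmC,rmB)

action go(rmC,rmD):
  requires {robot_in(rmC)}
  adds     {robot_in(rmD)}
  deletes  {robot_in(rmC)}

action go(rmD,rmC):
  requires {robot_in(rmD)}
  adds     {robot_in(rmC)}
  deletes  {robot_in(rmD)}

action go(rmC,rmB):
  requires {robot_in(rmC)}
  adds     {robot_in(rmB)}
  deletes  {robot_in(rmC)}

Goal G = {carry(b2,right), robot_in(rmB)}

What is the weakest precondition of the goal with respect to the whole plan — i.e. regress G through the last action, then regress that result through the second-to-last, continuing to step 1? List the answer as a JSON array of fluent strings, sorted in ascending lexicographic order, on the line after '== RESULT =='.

Work backward from the goal:
  through step 3 (go(rmC,rmB)): drop {robot_in(rmB)}, keep {carry(b2,right)}, require {robot_in(rmC)}
    → {carry(b2,right), robot_in(rmC)}
  through step 2 (go(rmD,rmC)): drop {robot_in(rmC)}, keep {carry(b2,right)}, require {robot_in(rmD)}
    → {carry(b2,right), robot_in(rmD)}
  through step 1 (go(rmC,rmD)): drop {robot_in(rmD)}, keep {carry(b2,right)}, require {robot_in(rmC)}
    → {carry(b2,right), robot_in(rmC)}

== RESULT ==
["carry(b2,right)", "robot_in(rmC)"]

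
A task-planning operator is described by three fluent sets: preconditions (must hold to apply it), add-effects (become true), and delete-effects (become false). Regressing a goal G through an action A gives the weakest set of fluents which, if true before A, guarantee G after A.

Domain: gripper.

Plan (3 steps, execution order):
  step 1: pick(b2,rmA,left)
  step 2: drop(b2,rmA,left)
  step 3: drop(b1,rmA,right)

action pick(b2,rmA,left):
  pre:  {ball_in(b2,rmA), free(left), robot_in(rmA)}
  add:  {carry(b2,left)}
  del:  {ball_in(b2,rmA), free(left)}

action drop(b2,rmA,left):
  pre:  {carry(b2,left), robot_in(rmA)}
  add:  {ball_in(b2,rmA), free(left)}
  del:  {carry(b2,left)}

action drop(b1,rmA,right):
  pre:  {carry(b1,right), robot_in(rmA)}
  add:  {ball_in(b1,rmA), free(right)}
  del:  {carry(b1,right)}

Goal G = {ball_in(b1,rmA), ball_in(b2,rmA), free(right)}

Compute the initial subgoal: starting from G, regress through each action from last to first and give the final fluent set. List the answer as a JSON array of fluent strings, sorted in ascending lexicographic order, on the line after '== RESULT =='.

Regress step by step:
  through step 3 (drop(b1,rmA,right)): drop {ball_in(b1,rmA), free(right)}, keep {ball_in(b2,rmA)}, require {carry(b1,right), robot_in(rmA)}
    → {ball_in(b2,rmA), carry(b1,right), robot_in(rmA)}
  through step 2 (drop(b2,rmA,left)): drop {ball_in(b2,rmA)}, keep {carry(b1,right), robot_in(rmA)}, require {carry(b2,left), robot_in(rmA)}
    → {carry(b1,right), carry(b2,left), robot_in(rmA)}
  through step 1 (pick(b2,rmA,left)): drop {carry(b2,left)}, keep {carry(b1,right), robot_in(rmA)}, require {ball_in(b2,rmA), free(left), robot_in(rmA)}
    → {ball_in(b2,rmA), carry(b1,right), free(left), robot_in(rmA)}

== RESULT ==
["ball_in(b2,rmA)", "carry(b1,right)", "free(left)", "robot_in(rmA)"]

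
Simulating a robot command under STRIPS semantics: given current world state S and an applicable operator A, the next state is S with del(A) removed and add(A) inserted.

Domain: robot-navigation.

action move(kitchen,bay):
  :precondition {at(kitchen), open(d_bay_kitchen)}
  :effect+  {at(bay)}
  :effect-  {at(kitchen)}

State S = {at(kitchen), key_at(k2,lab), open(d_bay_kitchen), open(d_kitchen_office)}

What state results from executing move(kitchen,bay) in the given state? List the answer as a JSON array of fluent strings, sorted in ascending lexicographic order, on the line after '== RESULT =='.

Compute (S \ del) ∪ add:
  pre ⊆ S: {at(kitchen), open(d_bay_kitchen)} ⊆ S  — applicable
  S \ del = {key_at(k2,lab), open(d_bay_kitchen), open(d_kitchen_office)}
  ∪ add   = {at(bay), key_at(k2,lab), open(d_bay_kitchen), open(d_kitchen_office)}

== RESULT ==
["at(bay)", "key_at(k2,lab)", "open(d_bay_kitchen)", "open(d_kitchen_office)"]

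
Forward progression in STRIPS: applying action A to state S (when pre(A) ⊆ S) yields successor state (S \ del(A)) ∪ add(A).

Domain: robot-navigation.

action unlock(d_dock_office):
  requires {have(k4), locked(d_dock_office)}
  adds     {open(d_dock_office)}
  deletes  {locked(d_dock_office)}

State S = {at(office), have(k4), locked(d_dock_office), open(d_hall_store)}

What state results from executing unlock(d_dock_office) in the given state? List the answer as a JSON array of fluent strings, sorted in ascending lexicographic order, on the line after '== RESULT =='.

Progress:
  pre ⊆ S: {have(k4), locked(d_dock_office)} ⊆ S  — applicable
  S \ del = {at(office), have(k4), open(d_hall_store)}
  ∪ add   = {at(office), have(k4), open(d_dock_office), open(d_hall_store)}

== RESULT ==
["at(office)", "have(k4)", "open(d_dock_office)", "open(d_hall_store)"]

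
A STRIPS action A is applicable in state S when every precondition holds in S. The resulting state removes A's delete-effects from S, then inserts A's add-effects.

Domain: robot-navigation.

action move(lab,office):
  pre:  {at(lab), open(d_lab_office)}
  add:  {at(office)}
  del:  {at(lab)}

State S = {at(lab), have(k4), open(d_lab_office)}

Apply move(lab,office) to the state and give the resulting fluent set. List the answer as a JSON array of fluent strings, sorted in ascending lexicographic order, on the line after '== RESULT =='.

Compute (S \ del) ∪ add:
  pre ⊆ S: {at(lab), open(d_lab_office)} ⊆ S  — applicable
  S \ del = {have(k4), open(d_lab_office)}
  ∪ add   = {at(office), have(k4), open(d_lab_office)}

== RESULT ==
["at(office)", "have(k4)", "open(d_lab_office)"]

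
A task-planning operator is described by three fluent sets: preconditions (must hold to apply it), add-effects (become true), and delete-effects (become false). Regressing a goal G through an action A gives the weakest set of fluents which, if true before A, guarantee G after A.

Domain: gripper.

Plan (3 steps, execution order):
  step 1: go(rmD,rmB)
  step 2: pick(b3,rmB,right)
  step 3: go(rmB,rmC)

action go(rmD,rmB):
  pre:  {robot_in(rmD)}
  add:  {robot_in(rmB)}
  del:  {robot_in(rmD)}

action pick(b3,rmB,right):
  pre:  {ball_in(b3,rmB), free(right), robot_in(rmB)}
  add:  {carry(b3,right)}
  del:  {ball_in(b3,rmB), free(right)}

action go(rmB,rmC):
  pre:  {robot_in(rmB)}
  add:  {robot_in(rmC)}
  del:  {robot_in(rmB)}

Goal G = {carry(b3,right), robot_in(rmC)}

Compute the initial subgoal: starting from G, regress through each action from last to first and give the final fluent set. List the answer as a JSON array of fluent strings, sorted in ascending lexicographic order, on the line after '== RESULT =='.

Regress step by step:
  through step 3 (go(rmB,rmC)): drop {robot_in(rmC)}, keep {carry(b3,right)}, require {robot_in(rmB)}
    → {carry(b3,right), robot_in(rmB)}
  through step 2 (pick(b3,rmB,right)): drop {carry(b3,right)}, keep {robot_in(rmB)}, require {ball_in(b3,rmB), free(right), robot_in(rmB)}
    → {ball_in(b3,rmB), free(right), robot_in(rmB)}
  through step 1 (go(rmD,rmB)): drop {robot_in(rmB)}, keep {ball_in(b3,rmB), free(right)}, require {robot_in(rmD)}
    → {ball_in(b3,rmB), free(right), robot_in(rmD)}

== RESULT ==
["ball_in(b3,rmB)", "free(right)", "robot_in(rmD)"]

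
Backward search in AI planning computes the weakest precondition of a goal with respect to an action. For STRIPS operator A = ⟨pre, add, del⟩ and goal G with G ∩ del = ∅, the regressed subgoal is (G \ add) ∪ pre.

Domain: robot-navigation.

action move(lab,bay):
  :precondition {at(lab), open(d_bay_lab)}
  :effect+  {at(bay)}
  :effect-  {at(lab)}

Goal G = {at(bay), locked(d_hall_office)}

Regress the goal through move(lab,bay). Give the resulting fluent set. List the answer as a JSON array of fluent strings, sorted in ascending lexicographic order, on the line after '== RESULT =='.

Compute (G \ add) ∪ pre:
  G ∩ del = {}  (empty — regression defined)
  G \ add = {at(bay), locked(d_hall_office)} \ {at(bay)} = {locked(d_hall_office)}
  ∪ pre   = {locked(d_hall_office)} ∪ {at(lab), open(d_bay_lab)}
          = {at(lab), locked(d_hall_office), open(d_bay_lab)}

== RESULT ==
["at(lab)", "locked(d_hall_office)", "open(d_bay_lab)"]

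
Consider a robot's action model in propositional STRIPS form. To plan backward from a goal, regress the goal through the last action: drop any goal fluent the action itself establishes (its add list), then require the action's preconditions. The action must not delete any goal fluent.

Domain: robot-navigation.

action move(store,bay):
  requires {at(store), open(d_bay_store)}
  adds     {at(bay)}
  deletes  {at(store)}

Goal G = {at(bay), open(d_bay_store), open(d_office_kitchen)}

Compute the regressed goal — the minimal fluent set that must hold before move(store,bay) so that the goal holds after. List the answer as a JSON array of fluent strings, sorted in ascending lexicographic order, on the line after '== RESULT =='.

Compute (G \ add) ∪ pre:
  G ∩ del = {}  (empty — regression defined)
  G \ add = {at(bay), open(d_bay_store), open(d_office_kitchen)} \ {at(bay)} = {open(d_bay_store), open(d_office_kitchen)}
  ∪ pre   = {open(d_bay_store), open(d_office_kitchen)} ∪ {at(store), open(d_bay_store)}
          = {at(store), open(d_bay_store), open(d_office_kitchen)}

== RESULT ==
["at(store)", "open(d_bay_store)", "open(d_office_kitchen)"]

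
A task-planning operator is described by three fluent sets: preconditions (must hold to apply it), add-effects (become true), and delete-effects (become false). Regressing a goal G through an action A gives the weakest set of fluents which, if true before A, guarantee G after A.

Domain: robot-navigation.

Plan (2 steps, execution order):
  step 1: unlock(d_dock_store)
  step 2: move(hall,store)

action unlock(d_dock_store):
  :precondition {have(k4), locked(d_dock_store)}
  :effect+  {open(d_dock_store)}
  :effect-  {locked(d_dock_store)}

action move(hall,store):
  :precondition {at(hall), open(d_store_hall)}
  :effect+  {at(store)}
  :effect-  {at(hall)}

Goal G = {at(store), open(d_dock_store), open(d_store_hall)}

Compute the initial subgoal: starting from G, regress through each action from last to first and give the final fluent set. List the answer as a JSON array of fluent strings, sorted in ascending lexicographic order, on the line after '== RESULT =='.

Work backward from the goal:
  through step 2 (move(hall,store)): drop {at(store)}, keep {open(d_dock_store), open(d_store_hall)}, require {at(hall), open(d_store_hall)}
    → {at(hall), open(d_dock_store), open(d_store_hall)}
  through step 1 (unlock(d_dock_store)): drop {open(d_dock_store)}, keep {at(hall), open(d_store_hall)}, require {have(k4), locked(d_dock_store)}
    → {at(hall), have(k4), locked(d_dock_store), open(d_store_hall)}

== RESULT ==
["at(hall)", "have(k4)", "locked(d_dock_store)", "open(d_store_hall)"]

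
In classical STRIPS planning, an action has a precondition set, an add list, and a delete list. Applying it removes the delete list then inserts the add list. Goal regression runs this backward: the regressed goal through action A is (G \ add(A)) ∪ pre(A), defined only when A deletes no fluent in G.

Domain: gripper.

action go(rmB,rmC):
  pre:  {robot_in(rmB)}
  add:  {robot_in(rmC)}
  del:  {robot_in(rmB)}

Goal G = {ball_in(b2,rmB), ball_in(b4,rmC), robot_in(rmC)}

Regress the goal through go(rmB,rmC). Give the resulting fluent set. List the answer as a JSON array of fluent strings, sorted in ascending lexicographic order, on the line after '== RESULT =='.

Regress:
  G ∩ del = {}  (empty — regression defined)
  G \ add = {ball_in(b2,rmB), ball_in(b4,rmC), robot_in(rmC)} \ {robot_in(rmC)} = {ball_in(b2,rmB), ball_in(b4,rmC)}
  ∪ pre   = {ball_in(b2,rmB), ball_in(b4,rmC)} ∪ {robot_in(rmB)}
          = {ball_in(b2,rmB), ball_in(b4,rmC), robot_in(rmB)}

== RESULT ==
["ball_in(b2,rmB)", "ball_in(b4,rmC)", "robot_in(rmB)"]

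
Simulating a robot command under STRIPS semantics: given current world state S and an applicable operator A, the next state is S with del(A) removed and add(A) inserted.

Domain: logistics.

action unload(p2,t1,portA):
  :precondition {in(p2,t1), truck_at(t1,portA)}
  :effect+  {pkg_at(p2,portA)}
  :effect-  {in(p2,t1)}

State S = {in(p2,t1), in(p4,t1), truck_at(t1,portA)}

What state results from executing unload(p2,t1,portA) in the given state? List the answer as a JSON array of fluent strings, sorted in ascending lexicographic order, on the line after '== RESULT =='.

Compute (S \ del) ∪ add:
  pre ⊆ S: {in(p2,t1), truck_at(t1,portA)} ⊆ S  — applicable
  S \ del = {in(p4,t1), truck_at(t1,portA)}
  ∪ add   = {in(p4,t1), pkg_at(p2,portA), truck_at(t1,portA)}

== RESULT ==
["in(p4,t1)", "pkg_at(p2,portA)", "truck_at(t1,portA)"]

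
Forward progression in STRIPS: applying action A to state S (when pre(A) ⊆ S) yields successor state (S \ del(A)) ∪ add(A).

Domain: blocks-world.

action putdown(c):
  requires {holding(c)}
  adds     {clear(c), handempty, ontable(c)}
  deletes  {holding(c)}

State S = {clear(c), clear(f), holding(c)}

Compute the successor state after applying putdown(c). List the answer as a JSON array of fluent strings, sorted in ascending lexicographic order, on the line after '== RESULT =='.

Compute (S \ del) ∪ add:
  pre ⊆ S: {holding(c)} ⊆ S  — applicable
  S \ del = {clear(c), clear(f)}
  ∪ add   = {clear(c), clear(f), handempty, ontable(c)}

== RESULT ==
["clear(c)", "clear(f)", "handempty", "ontable(c)"]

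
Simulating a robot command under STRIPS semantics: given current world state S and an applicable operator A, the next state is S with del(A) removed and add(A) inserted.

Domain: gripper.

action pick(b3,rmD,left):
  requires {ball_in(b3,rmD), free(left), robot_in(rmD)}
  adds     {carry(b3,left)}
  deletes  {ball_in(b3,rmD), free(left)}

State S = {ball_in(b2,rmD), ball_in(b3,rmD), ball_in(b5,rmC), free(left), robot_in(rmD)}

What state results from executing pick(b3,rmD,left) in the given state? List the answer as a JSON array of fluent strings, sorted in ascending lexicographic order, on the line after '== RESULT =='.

Compute (S \ del) ∪ add:
  pre ⊆ S: {ball_in(b3,rmD), free(left), robot_in(rmD)} ⊆ S  — applicable
  S \ del = {ball_in(b2,rmD), ball_in(b5,rmC), robot_in(rmD)}
  ∪ add   = {ball_in(b2,rmD), ball_in(b5,rmC), carry(b3,left), robot_in(rmD)}

== RESULT ==
["ball_in(b2,rmD)", "ball_in(b5,rmC)", "carry(b3,left)", "robot_in(rmD)"]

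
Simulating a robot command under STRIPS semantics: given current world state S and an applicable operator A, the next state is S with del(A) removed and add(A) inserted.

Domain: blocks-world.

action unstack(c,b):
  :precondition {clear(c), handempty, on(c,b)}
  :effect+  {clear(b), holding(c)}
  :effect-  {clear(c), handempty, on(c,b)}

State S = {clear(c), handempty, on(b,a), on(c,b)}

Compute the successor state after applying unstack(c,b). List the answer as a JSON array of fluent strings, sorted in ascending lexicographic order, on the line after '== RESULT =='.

Compute (S \ del) ∪ add:
  pre ⊆ S: {clear(c), handempty, on(c,b)} ⊆ S  — applicable
  S \ del = {on(b,a)}
  ∪ add   = {clear(b), holding(c), on(b,a)}

== RESULT ==
["clear(b)", "holding(c)", "on(b,a)"]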